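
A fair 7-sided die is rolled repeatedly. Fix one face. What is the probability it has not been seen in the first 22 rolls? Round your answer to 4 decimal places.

0.0337

On each roll the fixed face fails to appear with probability 6/7.
P(still missing after 22) = (6/7)^22 = 0.03366.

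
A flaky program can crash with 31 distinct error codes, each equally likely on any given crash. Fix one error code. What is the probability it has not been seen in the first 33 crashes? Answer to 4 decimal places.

0.3389

Each crash misses the fixed error code with probability (31-1)/31 = 30/31, independently.
P(still missing after 33) = (30/31)^33 = 0.33890.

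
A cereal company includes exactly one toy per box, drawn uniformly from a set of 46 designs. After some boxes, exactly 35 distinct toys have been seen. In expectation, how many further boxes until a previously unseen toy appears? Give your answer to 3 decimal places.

The number of boxes until the next new toy is geometric with success probability 11/46, so its mean is 46/11.
E = 46/11 = 4.1818.

4.182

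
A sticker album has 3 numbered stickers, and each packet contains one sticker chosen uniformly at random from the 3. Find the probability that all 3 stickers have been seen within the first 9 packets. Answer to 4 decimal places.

Let A_i be the event that sticker i is missing after 9 packets. By inclusion–exclusion on the A_i,
P(all seen) = Σ_{j=0}^{3} (-1)^j C(3,j)((3-j)/3)^9
= 1.00000 - 0.07804 + 0.00015 - 0.00000
= 0.92212.

0.9221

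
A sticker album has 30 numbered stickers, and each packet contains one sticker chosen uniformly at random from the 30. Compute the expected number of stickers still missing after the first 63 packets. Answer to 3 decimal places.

3.545

For each sticker, P(unseen after 63) = (29/30)^63 = 0.1182.
By linearity of expectation, E[unseen] = 30·(29/30)^63 = 3.5445.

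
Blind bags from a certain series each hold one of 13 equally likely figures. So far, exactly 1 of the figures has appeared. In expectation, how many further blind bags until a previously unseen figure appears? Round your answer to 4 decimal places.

Each blind bag yields a new figure with probability (13-1)/13 = 12/13, so the wait is geometric with mean 13/12.
E = 13/12 = 1.08333.

1.0833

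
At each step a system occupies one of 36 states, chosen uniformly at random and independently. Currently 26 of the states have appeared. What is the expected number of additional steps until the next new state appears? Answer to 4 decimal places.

The number of steps until the next new state is geometric with success probability 10/36, so its mean is 36/10.
E = 36/10 = 3.60000.

3.6000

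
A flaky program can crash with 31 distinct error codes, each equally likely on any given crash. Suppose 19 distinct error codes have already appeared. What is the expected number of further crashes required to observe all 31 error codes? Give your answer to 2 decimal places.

From k distinct to k+1 distinct takes on average 31/(31-k) crashes.
Sum over k = 19,...,30: E = 31/12 + 31/11 + 31/10 + ... + 31/2 + 31/1 = 96.200.

96.20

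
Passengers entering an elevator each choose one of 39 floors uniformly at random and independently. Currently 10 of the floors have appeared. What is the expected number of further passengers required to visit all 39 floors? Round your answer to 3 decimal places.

From k distinct to k+1 distinct takes on average 39/(39-k) passengers.
Sum over k = 10,...,38: E = 39/29 + 39/28 + 39/27 + ... + 39/2 + 39/1 = 154.5045.

154.504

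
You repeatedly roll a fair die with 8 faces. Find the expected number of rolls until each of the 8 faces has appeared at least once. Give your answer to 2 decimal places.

The wait to go from k to k+1 distinct faces is geometric with mean 8/(8-k).
E[T] = 8/8 + 8/7 + 8/6 + ... + 8/2 + 8/1 = 8·H_{8}.
H_{8} = 2.718, so E[T] = 21.743.

21.74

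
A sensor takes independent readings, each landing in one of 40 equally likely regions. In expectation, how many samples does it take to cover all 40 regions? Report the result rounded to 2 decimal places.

Split into phases: going from k distinct to k+1 distinct takes on average 40/(40-k) samples.
E[T] = 40/40 + 40/39 + 40/38 + ... + 40/2 + 40/1 = 40·H_{40}.
H_{40} = 4.279, so E[T] = 171.142.

171.14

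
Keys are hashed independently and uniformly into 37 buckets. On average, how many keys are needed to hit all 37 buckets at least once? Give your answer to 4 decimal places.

After k distinct buckets have appeared, the next key gives a new one with probability (37-k)/37, so the expected wait for the (k+1)-th is 37/(37-k).
E[T] = 37/37 + 37/36 + 37/35 + ... + 37/2 + 37/1 = 37·H_{37}.
H_{37} = 4.20159, so E[T] = 155.45869.

155.4587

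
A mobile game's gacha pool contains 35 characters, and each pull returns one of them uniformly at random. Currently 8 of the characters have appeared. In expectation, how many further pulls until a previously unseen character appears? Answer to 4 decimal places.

1.2963

The number of pulls until the next new character is geometric with success probability 27/35, so its mean is 35/27.
E = 35/27 = 1.29630.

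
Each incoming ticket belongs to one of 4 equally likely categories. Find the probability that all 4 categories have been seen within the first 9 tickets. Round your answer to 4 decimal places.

0.7114

By inclusion–exclusion over which categories are missing,
P(all seen) = Σ_{j=0}^{4} (-1)^j C(4,j)((4-j)/4)^9
= 1.00000 - 0.30034 + 0.01172 - 0.00002 + 0.00000
= 0.71136.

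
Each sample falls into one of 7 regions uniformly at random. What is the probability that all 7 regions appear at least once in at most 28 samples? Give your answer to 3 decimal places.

Let A_i be the event that region i is missing after 28 samples. By inclusion–exclusion on the A_i,
P(all seen) = Σ_{j=0}^{7} (-1)^j C(7,j)((7-j)/7)^28
= 1.0000 - 0.0935 + 0.0017 - 0.0000 + 0.0000 - 0.0000 + 0.0000 - 0.0000
= 0.9082.

0.908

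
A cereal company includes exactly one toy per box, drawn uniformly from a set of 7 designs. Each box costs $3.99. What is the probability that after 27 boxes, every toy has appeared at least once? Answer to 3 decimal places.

Let A_i be the event that toy i is missing after 27 boxes. By inclusion–exclusion on the A_i,
P(all seen) = Σ_{j=0}^{7} (-1)^j C(7,j)((7-j)/7)^27
= 1.0000 - 0.1090 + 0.0024 - 0.0000 + 0.0000 - 0.0000 + 0.0000 - 0.0000
= 0.8933.

0.893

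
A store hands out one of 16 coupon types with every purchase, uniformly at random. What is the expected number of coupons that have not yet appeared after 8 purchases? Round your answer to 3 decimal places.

9.548

For each coupon, P(unseen after 8) = (15/16)^8 = 0.5967.
By linearity of expectation, E[unseen] = 16·(15/16)^8 = 9.5475.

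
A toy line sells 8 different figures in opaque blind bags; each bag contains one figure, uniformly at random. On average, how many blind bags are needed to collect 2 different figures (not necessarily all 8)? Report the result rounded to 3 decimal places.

With k distinct figures already seen, the next new one arrives after an expected 8/(8-k) blind bags.
Sum over k = 0,...,1: E = 8/8 + 8/7 = 2.1429.

2.143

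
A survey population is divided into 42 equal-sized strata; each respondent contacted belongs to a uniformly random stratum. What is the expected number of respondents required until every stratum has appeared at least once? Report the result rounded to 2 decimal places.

181.72

The wait to go from k to k+1 distinct strata is geometric with mean 42/(42-k).
E[T] = 42/42 + 42/41 + 42/40 + ... + 42/2 + 42/1 = 42·H_{42}.
H_{42} = 4.327, so E[T] = 181.723.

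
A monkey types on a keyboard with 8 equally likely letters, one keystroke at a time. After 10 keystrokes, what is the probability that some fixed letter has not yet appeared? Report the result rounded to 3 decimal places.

On each keystroke the fixed letter fails to appear with probability 7/8.
P(still missing after 10) = (7/8)^10 = 0.2631.

0.263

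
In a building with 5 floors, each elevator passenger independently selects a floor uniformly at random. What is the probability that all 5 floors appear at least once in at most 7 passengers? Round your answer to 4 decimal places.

By inclusion–exclusion over which floors are missing,
P(all seen) = Σ_{j=0}^{5} (-1)^j C(5,j)((5-j)/5)^7
= 1.00000 - 1.04858 + 0.27994 - 0.01638 + 0.00006 - 0.00000
= 0.21504.

0.2150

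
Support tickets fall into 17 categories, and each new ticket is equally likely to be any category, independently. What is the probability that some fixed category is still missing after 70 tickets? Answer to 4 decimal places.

Each ticket misses the fixed category with probability (17-1)/17 = 16/17, independently.
P(still missing after 70) = (16/17)^70 = 0.01435.

0.0144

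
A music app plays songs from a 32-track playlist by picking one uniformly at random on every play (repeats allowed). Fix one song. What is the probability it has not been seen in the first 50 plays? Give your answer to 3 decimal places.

0.204

On each play the fixed song fails to appear with probability 31/32.
P(still missing after 50) = (31/32)^50 = 0.2044.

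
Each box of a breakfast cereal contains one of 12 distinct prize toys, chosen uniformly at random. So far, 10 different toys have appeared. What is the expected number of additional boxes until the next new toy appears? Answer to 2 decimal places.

6.00

Each box yields a new toy with probability (12-10)/12 = 2/12, so the wait is geometric with mean 12/2.
E = 12/2 = 6.000.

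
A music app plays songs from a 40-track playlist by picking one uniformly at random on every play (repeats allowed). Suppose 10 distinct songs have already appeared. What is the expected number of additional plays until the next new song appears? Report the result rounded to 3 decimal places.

1.333

Each play yields a new song with probability (40-10)/40 = 30/40, so the wait is geometric with mean 40/30.
E = 40/30 = 1.3333.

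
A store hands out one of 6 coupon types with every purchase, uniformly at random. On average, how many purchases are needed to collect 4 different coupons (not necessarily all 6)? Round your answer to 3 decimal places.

Going from k to k+1 distinct takes a geometric number of purchases with mean 6/(6-k).
Sum over k = 0,...,3: E = 6/6 + 6/5 + 6/4 + 6/3 = 5.7000.

5.700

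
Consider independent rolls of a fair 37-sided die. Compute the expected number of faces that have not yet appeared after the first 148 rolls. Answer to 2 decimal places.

0.64

For each face, P(unseen after 148) = (36/37)^148 = 0.017.
By linearity of expectation, E[unseen] = 37·(36/37)^148 = 0.641.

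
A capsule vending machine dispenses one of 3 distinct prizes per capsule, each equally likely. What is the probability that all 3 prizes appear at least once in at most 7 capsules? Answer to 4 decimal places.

Let A_i be the event that prize i is missing after 7 capsules. By inclusion–exclusion on the A_i,
P(all seen) = Σ_{j=0}^{3} (-1)^j C(3,j)((3-j)/3)^7
= 1.00000 - 0.17558 + 0.00137 - 0.00000
= 0.82579.

0.8258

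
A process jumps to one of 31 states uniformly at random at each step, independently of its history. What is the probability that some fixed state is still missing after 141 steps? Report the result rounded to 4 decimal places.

Each step misses the fixed state with probability (31-1)/31 = 30/31, independently.
P(still missing after 141) = (30/31)^141 = 0.00982.

0.0098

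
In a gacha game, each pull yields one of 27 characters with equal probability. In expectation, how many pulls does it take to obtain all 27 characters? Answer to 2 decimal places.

105.07

Split into phases: going from k distinct to k+1 distinct takes on average 27/(27-k) pulls.
E[T] = 27/27 + 27/26 + 27/25 + ... + 27/2 + 27/1 = 27·H_{27}.
H_{27} = 3.891, so E[T] = 105.069.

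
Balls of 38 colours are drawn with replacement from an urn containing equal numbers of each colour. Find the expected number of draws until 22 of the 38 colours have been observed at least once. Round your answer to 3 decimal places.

32.193

Going from k to k+1 distinct takes a geometric number of draws with mean 38/(38-k).
Sum over k = 0,...,21: E = 38/38 + 38/37 + 38/36 + ... + 38/18 + 38/17 = 32.1926.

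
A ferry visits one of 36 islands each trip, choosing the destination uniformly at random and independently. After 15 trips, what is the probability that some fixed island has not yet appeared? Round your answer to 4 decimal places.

0.6554

On each trip the fixed island fails to appear with probability 35/36.
P(still missing after 15) = (35/36)^15 = 0.65536.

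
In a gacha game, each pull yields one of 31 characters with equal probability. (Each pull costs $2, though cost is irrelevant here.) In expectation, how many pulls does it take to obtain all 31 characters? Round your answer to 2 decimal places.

124.84

The wait to go from k to k+1 distinct characters is geometric with mean 31/(31-k).
E[T] = 31/31 + 31/30 + 31/29 + ... + 31/2 + 31/1 = 31·H_{31}.
H_{31} = 4.027, so E[T] = 124.845.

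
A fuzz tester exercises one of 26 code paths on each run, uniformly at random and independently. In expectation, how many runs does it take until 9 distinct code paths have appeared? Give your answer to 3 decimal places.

10.787

Going from k to k+1 distinct takes a geometric number of runs with mean 26/(26-k).
Sum over k = 0,...,8: E = 26/26 + 26/25 + 26/24 + ... + 26/19 + 26/18 = 10.7865.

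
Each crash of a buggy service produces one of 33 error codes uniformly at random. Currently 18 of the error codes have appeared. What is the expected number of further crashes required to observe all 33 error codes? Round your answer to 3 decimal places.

109.502

With k distinct error codes already seen, the next new one takes an expected 33/(33-k) crashes.
Sum over k = 18,...,32: E = 33/15 + 33/14 + 33/13 + ... + 33/2 + 33/1 = 109.5016.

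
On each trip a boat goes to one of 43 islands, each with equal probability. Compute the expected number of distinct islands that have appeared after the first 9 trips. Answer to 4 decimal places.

For each island, P(seen in 9 trips) = 1 - (42/43)^9 = 0.19085.
By linearity of expectation, E[distinct seen] = 43·(1 - (42/43)^9) = 8.20667.

8.2067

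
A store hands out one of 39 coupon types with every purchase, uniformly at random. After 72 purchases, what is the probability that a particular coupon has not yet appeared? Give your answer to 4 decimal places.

On each purchase the fixed coupon fails to appear with probability 38/39.
P(still missing after 72) = (38/39)^72 = 0.15409.

0.1541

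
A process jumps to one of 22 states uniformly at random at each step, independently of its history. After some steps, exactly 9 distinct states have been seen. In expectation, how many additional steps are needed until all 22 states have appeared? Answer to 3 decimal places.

From k distinct to k+1 distinct takes on average 22/(22-k) steps.
Sum over k = 9,...,21: E = 22/13 + 22/12 + 22/11 + ... + 22/2 + 22/1 = 69.9629.

69.963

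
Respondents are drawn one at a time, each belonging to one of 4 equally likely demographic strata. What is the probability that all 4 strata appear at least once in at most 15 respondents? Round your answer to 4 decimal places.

0.9467

By inclusion–exclusion over which strata are missing,
P(all seen) = Σ_{j=0}^{4} (-1)^j C(4,j)((4-j)/4)^15
= 1.00000 - 0.05345 + 0.00018 - 0.00000 + 0.00000
= 0.94673.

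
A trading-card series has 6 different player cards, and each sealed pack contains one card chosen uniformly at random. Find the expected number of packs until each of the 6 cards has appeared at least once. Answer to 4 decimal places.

14.7000

Split into phases: going from k distinct to k+1 distinct takes on average 6/(6-k) packs.
E[T] = 6/6 + 6/5 + 6/4 + 6/3 + 6/2 + 6/1 = 6·H_{6}.
H_{6} = 2.45000, so E[T] = 14.70000.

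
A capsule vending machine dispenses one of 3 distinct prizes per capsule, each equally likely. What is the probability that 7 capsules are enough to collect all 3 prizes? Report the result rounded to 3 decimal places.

0.826

By inclusion–exclusion over which prizes are missing,
P(all seen) = Σ_{j=0}^{3} (-1)^j C(3,j)((3-j)/3)^7
= 1.0000 - 0.1756 + 0.0014 - 0.0000
= 0.8258.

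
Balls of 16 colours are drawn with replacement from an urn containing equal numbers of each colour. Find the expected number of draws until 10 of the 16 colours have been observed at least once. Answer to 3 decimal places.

14.892

Going from k to k+1 distinct takes a geometric number of draws with mean 16/(16-k).
Sum over k = 0,...,9: E = 16/16 + 16/15 + 16/14 + ... + 16/8 + 16/7 = 14.8917.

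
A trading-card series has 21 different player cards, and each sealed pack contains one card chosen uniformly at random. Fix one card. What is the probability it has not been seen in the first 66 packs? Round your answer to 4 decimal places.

Each pack misses the fixed card with probability (21-1)/21 = 20/21, independently.
P(still missing after 66) = (20/21)^66 = 0.03995.

0.0399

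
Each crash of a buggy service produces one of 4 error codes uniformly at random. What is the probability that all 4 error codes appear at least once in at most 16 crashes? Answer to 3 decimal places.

0.960

By inclusion–exclusion over which error codes are missing,
P(all seen) = Σ_{j=0}^{4} (-1)^j C(4,j)((4-j)/4)^16
= 1.0000 - 0.0401 + 0.0001 - 0.0000 + 0.0000
= 0.9600.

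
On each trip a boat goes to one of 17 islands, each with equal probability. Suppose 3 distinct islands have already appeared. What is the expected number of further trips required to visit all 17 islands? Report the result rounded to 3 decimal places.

55.277

With k distinct islands already seen, the next new one takes an expected 17/(17-k) trips.
Sum over k = 3,...,16: E = 17/14 + 17/13 + 17/12 + ... + 17/2 + 17/1 = 55.2766.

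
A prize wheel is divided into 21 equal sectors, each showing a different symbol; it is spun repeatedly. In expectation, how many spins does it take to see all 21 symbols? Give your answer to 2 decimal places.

76.55

The wait to go from k to k+1 distinct symbols is geometric with mean 21/(21-k).
E[T] = 21/21 + 21/20 + 21/19 + ... + 21/2 + 21/1 = 21·H_{21}.
H_{21} = 3.645, so E[T] = 76.553.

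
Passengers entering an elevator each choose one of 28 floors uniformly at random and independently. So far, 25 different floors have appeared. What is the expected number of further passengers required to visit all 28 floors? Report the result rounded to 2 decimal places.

51.33

With k distinct floors already seen, the next new one takes an expected 28/(28-k) passengers.
Sum over k = 25,...,27: E = 28/3 + 28/2 + 28/1 = 51.333.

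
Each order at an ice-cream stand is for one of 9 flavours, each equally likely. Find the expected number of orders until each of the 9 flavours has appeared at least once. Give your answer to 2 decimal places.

25.46

After k distinct flavours have appeared, the next order gives a new one with probability (9-k)/9, so the expected wait for the (k+1)-th is 9/(9-k).
E[T] = 9/9 + 9/8 + 9/7 + ... + 9/2 + 9/1 = 9·H_{9}.
H_{9} = 2.829, so E[T] = 25.461.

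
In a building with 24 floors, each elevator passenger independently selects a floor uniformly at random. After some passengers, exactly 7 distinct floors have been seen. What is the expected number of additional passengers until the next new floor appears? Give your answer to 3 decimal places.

1.412

The number of passengers until the next new floor is geometric with success probability 17/24, so its mean is 24/17.
E = 24/17 = 1.4118.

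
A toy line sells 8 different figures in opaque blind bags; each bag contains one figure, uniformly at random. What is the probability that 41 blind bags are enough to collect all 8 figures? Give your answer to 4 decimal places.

By inclusion–exclusion over which figures are missing,
P(all seen) = Σ_{j=0}^{8} (-1)^j C(8,j)((8-j)/8)^41
= 1.00000 - 0.03353 + 0.00021 - 0.00000 + 0.00000 - 0.00000 + 0.00000 - 0.00000 + 0.00000
= 0.96668.

0.9667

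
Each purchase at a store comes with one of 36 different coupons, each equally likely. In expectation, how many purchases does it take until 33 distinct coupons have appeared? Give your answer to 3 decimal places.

84.284

Going from k to k+1 distinct takes a geometric number of purchases with mean 36/(36-k).
Sum over k = 0,...,32: E = 36/36 + 36/35 + 36/34 + ... + 36/5 + 36/4 = 84.2841.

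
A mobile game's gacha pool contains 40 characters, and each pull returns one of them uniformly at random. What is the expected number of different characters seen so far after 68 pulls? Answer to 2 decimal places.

32.85

For each character, P(seen in 68 pulls) = 1 - (39/40)^68 = 0.821.
By linearity of expectation, E[distinct seen] = 40·(1 - (39/40)^68) = 32.849.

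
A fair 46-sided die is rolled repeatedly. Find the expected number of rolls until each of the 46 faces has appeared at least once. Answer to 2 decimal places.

203.17

After k distinct faces have appeared, the next roll gives a new one with probability (46-k)/46, so the expected wait for the (k+1)-th is 46/(46-k).
E[T] = 46/46 + 46/45 + 46/44 + ... + 46/2 + 46/1 = 46·H_{46}.
H_{46} = 4.417, so E[T] = 203.168.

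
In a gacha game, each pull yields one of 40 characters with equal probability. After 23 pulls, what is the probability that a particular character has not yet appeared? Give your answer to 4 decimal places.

0.5586

On each pull the fixed character fails to appear with probability 39/40.
P(still missing after 23) = (39/40)^23 = 0.55861.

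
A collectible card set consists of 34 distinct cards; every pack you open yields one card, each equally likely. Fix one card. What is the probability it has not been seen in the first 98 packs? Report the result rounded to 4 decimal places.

Each pack misses the fixed card with probability (34-1)/34 = 33/34, independently.
P(still missing after 98) = (33/34)^98 = 0.05363.

0.0536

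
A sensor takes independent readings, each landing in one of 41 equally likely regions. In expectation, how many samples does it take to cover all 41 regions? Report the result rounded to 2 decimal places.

176.42

Split into phases: going from k distinct to k+1 distinct takes on average 41/(41-k) samples.
E[T] = 41/41 + 41/40 + 41/39 + ... + 41/2 + 41/1 = 41·H_{41}.
H_{41} = 4.303, so E[T] = 176.420.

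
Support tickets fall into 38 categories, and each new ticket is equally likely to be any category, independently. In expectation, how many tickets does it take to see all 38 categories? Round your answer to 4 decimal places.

Split into phases: going from k distinct to k+1 distinct takes on average 38/(38-k) tickets.
E[T] = 38/38 + 38/37 + 38/36 + ... + 38/2 + 38/1 = 38·H_{38}.
H_{38} = 4.22790, so E[T] = 160.66028.

160.6603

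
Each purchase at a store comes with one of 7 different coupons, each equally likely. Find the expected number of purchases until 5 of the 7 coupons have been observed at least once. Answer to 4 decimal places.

7.6500

Going from k to k+1 distinct takes a geometric number of purchases with mean 7/(7-k).
Sum over k = 0,...,4: E = 7/7 + 7/6 + 7/5 + 7/4 + 7/3 = 7.65000.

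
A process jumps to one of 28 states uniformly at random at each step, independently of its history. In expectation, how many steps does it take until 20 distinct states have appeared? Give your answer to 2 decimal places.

33.86

With k distinct states already seen, the next new one arrives after an expected 28/(28-k) steps.
Sum over k = 0,...,19: E = 28/28 + 28/27 + 28/26 + ... + 28/10 + 28/9 = 33.861.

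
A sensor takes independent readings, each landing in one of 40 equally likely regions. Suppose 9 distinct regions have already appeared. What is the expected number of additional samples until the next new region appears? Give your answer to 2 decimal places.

1.29

The number of samples until the next new region is geometric with success probability 31/40, so its mean is 40/31.
E = 40/31 = 1.290.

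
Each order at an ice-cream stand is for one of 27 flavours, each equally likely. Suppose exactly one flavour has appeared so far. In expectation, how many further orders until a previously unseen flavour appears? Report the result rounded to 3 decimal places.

The number of orders until the next new flavour is geometric with success probability 26/27, so its mean is 27/26.
E = 27/26 = 1.0385.

1.038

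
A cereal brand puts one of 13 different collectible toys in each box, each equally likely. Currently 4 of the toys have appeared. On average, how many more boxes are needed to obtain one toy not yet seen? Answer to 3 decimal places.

Each box yields a new toy with probability (13-4)/13 = 9/13, so the wait is geometric with mean 13/9.
E = 13/9 = 1.4444.

1.444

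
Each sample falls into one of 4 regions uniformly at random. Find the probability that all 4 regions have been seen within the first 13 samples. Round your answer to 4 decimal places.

Let A_i be the event that region i is missing after 13 samples. By inclusion–exclusion on the A_i,
P(all seen) = Σ_{j=0}^{4} (-1)^j C(4,j)((4-j)/4)^13
= 1.00000 - 0.09503 + 0.00073 - 0.00000 + 0.00000
= 0.90570.

0.9057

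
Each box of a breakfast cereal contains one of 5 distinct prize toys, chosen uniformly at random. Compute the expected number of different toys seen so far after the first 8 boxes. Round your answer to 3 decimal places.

For each toy, P(seen in 8 boxes) = 1 - (4/5)^8 = 0.8322.
By linearity of expectation, E[distinct seen] = 5·(1 - (4/5)^8) = 4.1611.

4.161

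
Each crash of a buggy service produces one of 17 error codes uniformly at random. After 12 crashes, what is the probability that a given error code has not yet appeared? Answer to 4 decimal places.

On each crash the fixed error code fails to appear with probability 16/17.
P(still missing after 12) = (16/17)^12 = 0.48312.

0.4831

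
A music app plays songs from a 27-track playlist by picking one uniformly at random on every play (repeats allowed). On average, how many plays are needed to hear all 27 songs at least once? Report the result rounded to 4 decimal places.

105.0693

After k distinct songs have appeared, the next play gives a new one with probability (27-k)/27, so the expected wait for the (k+1)-th is 27/(27-k).
E[T] = 27/27 + 27/26 + 27/25 + ... + 27/2 + 27/1 = 27·H_{27}.
H_{27} = 3.89146, so E[T] = 105.06933.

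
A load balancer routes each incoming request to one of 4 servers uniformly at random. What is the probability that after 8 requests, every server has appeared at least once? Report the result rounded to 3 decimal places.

Let A_i be the event that server i is missing after 8 requests. By inclusion–exclusion on the A_i,
P(all seen) = Σ_{j=0}^{4} (-1)^j C(4,j)((4-j)/4)^8
= 1.0000 - 0.4005 + 0.0234 - 0.0001 + 0.0000
= 0.6229.

0.623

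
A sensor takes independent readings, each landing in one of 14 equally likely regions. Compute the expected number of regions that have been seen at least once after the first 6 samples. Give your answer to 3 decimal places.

For each region, P(seen in 6 samples) = 1 - (13/14)^6 = 0.3590.
By linearity of expectation, E[distinct seen] = 14·(1 - (13/14)^6) = 5.0253.

5.025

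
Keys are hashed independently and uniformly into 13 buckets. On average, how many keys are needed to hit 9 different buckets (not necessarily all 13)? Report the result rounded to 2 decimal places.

Going from k to k+1 distinct takes a geometric number of keys with mean 13/(13-k).
Sum over k = 0,...,8: E = 13/13 + 13/12 + 13/11 + ... + 13/6 + 13/5 = 14.258.

14.26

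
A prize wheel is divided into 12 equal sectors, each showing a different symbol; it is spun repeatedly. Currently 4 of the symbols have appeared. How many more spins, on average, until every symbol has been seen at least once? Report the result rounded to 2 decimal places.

32.61

With k distinct symbols already seen, the next new one takes an expected 12/(12-k) spins.
Sum over k = 4,...,11: E = 12/8 + 12/7 + 12/6 + ... + 12/2 + 12/1 = 32.614.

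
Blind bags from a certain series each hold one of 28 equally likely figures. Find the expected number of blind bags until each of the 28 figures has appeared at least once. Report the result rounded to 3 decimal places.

109.961

After k distinct figures have appeared, the next blind bag gives a new one with probability (28-k)/28, so the expected wait for the (k+1)-th is 28/(28-k).
E[T] = 28/28 + 28/27 + 28/26 + ... + 28/2 + 28/1 = 28·H_{28}.
H_{28} = 3.9272, so E[T] = 109.9608.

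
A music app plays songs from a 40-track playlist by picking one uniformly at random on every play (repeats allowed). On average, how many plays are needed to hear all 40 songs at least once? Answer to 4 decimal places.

171.1417

The wait to go from k to k+1 distinct songs is geometric with mean 40/(40-k).
E[T] = 40/40 + 40/39 + 40/38 + ... + 40/2 + 40/1 = 40·H_{40}.
H_{40} = 4.27854, so E[T] = 171.14172.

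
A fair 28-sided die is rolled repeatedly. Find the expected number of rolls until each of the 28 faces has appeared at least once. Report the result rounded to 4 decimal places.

Split into phases: going from k distinct to k+1 distinct takes on average 28/(28-k) rolls.
E[T] = 28/28 + 28/27 + 28/26 + ... + 28/2 + 28/1 = 28·H_{28}.
H_{28} = 3.92717, so E[T] = 109.96079.

109.9608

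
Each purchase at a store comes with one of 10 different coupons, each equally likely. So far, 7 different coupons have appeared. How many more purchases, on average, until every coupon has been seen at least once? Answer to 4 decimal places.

With k distinct coupons already seen, the next new one takes an expected 10/(10-k) purchases.
Sum over k = 7,...,9: E = 10/3 + 10/2 + 10/1 = 18.33333.

18.3333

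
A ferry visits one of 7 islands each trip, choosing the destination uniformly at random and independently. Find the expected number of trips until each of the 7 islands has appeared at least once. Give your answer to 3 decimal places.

18.150

The wait to go from k to k+1 distinct islands is geometric with mean 7/(7-k).
E[T] = 7/7 + 7/6 + 7/5 + ... + 7/2 + 7/1 = 7·H_{7}.
H_{7} = 2.5929, so E[T] = 18.1500.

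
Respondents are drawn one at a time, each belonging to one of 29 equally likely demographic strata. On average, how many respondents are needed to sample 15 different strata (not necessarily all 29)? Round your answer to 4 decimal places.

Going from k to k+1 distinct takes a geometric number of respondents with mean 29/(29-k).
Sum over k = 0,...,14: E = 29/29 + 29/28 + 29/27 + ... + 29/16 + 29/15 = 20.59265.

20.5927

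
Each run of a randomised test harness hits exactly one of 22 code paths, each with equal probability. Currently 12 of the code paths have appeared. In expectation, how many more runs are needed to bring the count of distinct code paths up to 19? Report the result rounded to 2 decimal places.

With k distinct code paths already seen, the next new one takes an expected 22/(22-k) runs.
Sum over k = 12,...,18: E = 22/10 + 22/9 + 22/8 + ... + 22/5 + 22/4 = 24.104.

24.10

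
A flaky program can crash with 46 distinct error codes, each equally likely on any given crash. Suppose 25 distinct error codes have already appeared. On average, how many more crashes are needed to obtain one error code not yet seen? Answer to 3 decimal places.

2.190

Each crash yields a new error code with probability (46-25)/46 = 21/46, so the wait is geometric with mean 46/21.
E = 46/21 = 2.1905.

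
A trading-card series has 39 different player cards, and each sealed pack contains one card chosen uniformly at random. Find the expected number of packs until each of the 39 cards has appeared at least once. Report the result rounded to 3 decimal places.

Split into phases: going from k distinct to k+1 distinct takes on average 39/(39-k) packs.
E[T] = 39/39 + 39/38 + 39/37 + ... + 39/2 + 39/1 = 39·H_{39}.
H_{39} = 4.2535, so E[T] = 165.8882.

165.888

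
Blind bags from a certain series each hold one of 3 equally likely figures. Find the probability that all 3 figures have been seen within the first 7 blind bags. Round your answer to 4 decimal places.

0.8258

By inclusion–exclusion over which figures are missing,
P(all seen) = Σ_{j=0}^{3} (-1)^j C(3,j)((3-j)/3)^7
= 1.00000 - 0.17558 + 0.00137 - 0.00000
= 0.82579.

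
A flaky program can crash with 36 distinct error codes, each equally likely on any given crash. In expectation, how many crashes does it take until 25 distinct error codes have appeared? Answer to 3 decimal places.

41.569

Going from k to k+1 distinct takes a geometric number of crashes with mean 36/(36-k).
Sum over k = 0,...,24: E = 36/36 + 36/35 + 36/34 + ... + 36/13 + 36/12 = 41.5685.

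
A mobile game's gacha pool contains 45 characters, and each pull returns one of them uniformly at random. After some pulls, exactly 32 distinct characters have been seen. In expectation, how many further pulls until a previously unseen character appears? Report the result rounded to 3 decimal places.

3.462

Each pull yields a new character with probability (45-32)/45 = 13/45, so the wait is geometric with mean 45/13.
E = 45/13 = 3.4615.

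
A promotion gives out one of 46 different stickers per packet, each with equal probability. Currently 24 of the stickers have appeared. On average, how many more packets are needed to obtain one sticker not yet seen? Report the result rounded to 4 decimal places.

Each packet yields a new sticker with probability (46-24)/46 = 22/46, so the wait is geometric with mean 46/22.
E = 46/22 = 2.09091.

2.0909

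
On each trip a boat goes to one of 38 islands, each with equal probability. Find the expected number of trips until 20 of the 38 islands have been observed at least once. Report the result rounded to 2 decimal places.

Going from k to k+1 distinct takes a geometric number of trips with mean 38/(38-k).
Sum over k = 0,...,19: E = 38/38 + 38/37 + 38/36 + ... + 38/20 + 38/19 = 27.846.

27.85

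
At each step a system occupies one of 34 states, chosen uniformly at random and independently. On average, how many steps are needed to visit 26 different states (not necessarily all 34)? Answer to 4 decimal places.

Going from k to k+1 distinct takes a geometric number of steps with mean 34/(34-k).
Sum over k = 0,...,25: E = 34/34 + 34/33 + 34/32 + ... + 34/10 + 34/9 = 47.61200.

47.6120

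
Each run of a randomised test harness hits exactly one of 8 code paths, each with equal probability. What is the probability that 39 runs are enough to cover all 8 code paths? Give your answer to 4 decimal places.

Let A_i be the event that code path i is missing after 39 runs. By inclusion–exclusion on the A_i,
P(all seen) = Σ_{j=0}^{8} (-1)^j C(8,j)((8-j)/8)^39
= 1.00000 - 0.04379 + 0.00038 - 0.00000 + 0.00000 - 0.00000 + 0.00000 - 0.00000 + 0.00000
= 0.95658.

0.9566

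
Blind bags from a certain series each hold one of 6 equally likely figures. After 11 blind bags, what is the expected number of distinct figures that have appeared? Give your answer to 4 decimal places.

5.1925

For each figure, P(seen in 11 blind bags) = 1 - (5/6)^11 = 0.86541.
By linearity of expectation, E[distinct seen] = 6·(1 - (5/6)^11) = 5.19247.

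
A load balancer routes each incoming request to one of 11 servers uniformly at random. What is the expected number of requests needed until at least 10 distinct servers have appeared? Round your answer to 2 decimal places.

22.22

With k distinct servers already seen, the next new one arrives after an expected 11/(11-k) requests.
Sum over k = 0,...,9: E = 11/11 + 11/10 + 11/9 + ... + 11/3 + 11/2 = 22.219.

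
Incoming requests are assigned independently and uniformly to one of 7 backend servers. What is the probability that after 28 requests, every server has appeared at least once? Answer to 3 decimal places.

By inclusion–exclusion over which servers are missing,
P(all seen) = Σ_{j=0}^{7} (-1)^j C(7,j)((7-j)/7)^28
= 1.0000 - 0.0935 + 0.0017 - 0.0000 + 0.0000 - 0.0000 + 0.0000 - 0.0000
= 0.9082.

0.908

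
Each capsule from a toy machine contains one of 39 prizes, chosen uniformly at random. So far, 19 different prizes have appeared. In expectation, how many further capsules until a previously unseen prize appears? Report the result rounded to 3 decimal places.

Each capsule yields a new prize with probability (39-19)/39 = 20/39, so the wait is geometric with mean 39/20.
E = 39/20 = 1.9500.

1.950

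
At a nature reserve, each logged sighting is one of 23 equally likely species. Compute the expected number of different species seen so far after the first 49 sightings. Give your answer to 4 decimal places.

For each species, P(seen in 49 sightings) = 1 - (22/23)^49 = 0.88675.
By linearity of expectation, E[distinct seen] = 23·(1 - (22/23)^49) = 20.39519.

20.3952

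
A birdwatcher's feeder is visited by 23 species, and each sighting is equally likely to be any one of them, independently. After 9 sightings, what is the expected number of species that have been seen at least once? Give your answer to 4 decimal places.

7.5837

For each species, P(seen in 9 sightings) = 1 - (22/23)^9 = 0.32972.
By linearity of expectation, E[distinct seen] = 23·(1 - (22/23)^9) = 7.58365.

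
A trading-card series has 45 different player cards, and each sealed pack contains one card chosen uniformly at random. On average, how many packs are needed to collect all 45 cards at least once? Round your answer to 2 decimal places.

Split into phases: going from k distinct to k+1 distinct takes on average 45/(45-k) packs.
E[T] = 45/45 + 45/44 + 45/43 + ... + 45/2 + 45/1 = 45·H_{45}.
H_{45} = 4.395, so E[T] = 197.773.

197.77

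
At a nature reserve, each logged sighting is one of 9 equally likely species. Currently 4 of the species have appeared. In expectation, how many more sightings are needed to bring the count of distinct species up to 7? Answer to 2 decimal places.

With k distinct species already seen, the next new one takes an expected 9/(9-k) sightings.
Sum over k = 4,...,6: E = 9/5 + 9/4 + 9/3 = 7.050.

7.05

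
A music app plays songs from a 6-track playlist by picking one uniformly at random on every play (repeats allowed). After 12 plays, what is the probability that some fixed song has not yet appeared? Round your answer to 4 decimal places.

Each play misses the fixed song with probability (6-1)/6 = 5/6, independently.
P(still missing after 12) = (5/6)^12 = 0.11216.

0.1122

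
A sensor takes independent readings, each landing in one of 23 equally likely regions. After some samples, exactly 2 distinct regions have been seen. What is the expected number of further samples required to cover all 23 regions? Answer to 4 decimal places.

83.8433

From k distinct to k+1 distinct takes on average 23/(23-k) samples.
Sum over k = 2,...,22: E = 23/21 + 23/20 + 23/19 + ... + 23/2 + 23/1 = 83.84325.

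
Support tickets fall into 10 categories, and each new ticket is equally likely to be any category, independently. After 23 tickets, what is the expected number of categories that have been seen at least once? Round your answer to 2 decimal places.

9.11

For each category, P(seen in 23 tickets) = 1 - (9/10)^23 = 0.911.
By linearity of expectation, E[distinct seen] = 10·(1 - (9/10)^23) = 9.114.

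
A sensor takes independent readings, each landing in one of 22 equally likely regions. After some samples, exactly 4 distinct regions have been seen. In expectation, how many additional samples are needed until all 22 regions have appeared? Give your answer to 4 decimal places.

The wait to go from k to k+1 distinct regions is geometric with mean 22/(22-k).
Sum over k = 4,...,21: E = 22/18 + 22/17 + 22/16 + ... + 22/2 + 22/1 = 76.89238.

76.8924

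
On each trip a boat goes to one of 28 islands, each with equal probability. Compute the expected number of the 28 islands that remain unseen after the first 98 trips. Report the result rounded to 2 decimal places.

For each island, P(unseen after 98) = (27/28)^98 = 0.028.
By linearity of expectation, E[unseen] = 28·(27/28)^98 = 0.793.

0.79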